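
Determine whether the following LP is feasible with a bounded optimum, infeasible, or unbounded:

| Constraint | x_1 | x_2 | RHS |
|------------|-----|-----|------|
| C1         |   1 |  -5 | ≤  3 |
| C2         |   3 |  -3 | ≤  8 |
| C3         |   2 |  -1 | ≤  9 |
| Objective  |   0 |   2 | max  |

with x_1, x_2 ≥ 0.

Unbounded (objective can increase without bound)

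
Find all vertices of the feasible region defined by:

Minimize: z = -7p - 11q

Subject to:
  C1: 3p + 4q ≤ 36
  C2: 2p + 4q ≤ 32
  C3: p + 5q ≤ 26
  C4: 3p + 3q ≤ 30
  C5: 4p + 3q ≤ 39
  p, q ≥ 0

(0, 0), (9.75, 0), (9, 1), (6, 4), (0, 5.2)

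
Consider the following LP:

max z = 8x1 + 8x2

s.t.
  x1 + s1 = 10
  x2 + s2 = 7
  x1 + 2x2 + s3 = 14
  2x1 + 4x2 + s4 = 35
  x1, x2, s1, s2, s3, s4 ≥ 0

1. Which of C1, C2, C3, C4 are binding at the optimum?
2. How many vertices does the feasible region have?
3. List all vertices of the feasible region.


1. C1, C3
2. 4
3. (0, 0), (10, 0), (10, 2), (0, 7)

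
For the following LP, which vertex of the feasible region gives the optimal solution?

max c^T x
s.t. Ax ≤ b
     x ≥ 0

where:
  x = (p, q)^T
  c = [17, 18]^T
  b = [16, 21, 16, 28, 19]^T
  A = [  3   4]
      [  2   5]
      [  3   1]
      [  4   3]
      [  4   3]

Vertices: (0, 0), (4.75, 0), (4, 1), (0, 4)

Evaluate the objective at each vertex of the feasible region:
  z(0, 0) = 0
  z(4.75, 0) = 80.75
  z(4, 1) = 86  ←
  z(0, 4) = 72
The maximum is at p = 4, q = 1.

(4, 1)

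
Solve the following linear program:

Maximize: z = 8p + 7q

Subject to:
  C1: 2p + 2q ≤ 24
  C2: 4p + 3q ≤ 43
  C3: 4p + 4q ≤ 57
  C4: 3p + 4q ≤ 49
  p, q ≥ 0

Evaluate the objective at each vertex of the feasible region:
  z(0, 0) = 0
  z(10.75, 0) = 86
  z(7, 5) = 91  ←
  z(0, 12) = 84
The maximum is at p = 7, q = 5.

p = 7, q = 5, z = 91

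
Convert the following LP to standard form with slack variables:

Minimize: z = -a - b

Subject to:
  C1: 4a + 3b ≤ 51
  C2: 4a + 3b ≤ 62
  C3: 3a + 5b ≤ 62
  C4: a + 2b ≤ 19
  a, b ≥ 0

min z = -a - b

s.t.
  4a + 3b + s1 = 51
  4a + 3b + s2 = 62
  3a + 5b + s3 = 62
  a + 2b + s4 = 19
  a, b, s1, s2, s3, s4 ≥ 0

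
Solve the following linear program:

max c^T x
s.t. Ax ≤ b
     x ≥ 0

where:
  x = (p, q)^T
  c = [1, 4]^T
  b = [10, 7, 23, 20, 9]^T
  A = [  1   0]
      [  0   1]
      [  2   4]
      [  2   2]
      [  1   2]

Evaluate the objective at each vertex of the feasible region:
  z(0, 0) = 0
  z(9, 0) = 9
  z(0, 4.5) = 18  ←
The maximum is at p = 0, q = 4.5.

p = 0, q = 4.5, z = 18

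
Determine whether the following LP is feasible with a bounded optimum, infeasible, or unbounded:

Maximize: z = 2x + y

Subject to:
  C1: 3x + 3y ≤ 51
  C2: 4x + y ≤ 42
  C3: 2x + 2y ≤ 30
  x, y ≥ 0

Feasible with a bounded optimal solution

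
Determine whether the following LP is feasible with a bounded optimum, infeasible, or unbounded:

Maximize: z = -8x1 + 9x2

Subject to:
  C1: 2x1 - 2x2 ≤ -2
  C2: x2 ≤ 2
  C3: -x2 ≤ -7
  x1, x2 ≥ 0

Infeasible (no feasible solution exists)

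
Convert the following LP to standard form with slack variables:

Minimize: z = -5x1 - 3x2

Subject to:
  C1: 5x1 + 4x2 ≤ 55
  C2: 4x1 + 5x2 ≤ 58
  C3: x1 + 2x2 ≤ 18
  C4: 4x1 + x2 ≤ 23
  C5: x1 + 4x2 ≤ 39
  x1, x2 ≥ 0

min z = -5x1 - 3x2

s.t.
  5x1 + 4x2 + s1 = 55
  4x1 + 5x2 + s2 = 58
  x1 + 2x2 + s3 = 18
  4x1 + x2 + s4 = 23
  x1 + 4x2 + s5 = 39
  x1, x2, s1, s2, s3, s4, s5 ≥ 0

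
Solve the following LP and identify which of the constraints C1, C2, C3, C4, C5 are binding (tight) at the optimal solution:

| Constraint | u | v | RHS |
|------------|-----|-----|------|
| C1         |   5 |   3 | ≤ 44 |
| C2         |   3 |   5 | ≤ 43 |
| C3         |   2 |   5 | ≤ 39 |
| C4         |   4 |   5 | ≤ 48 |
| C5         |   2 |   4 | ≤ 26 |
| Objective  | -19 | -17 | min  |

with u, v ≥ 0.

At u = 7, v = 3, compute slack b - a·x for each constraint:
  C1: 44 − 44 = 0  (binding)
  C2: 43 − 36 = 7  (slack)
  C3: 39 − 29 = 10  (slack)
  C4: 48 − 43 = 5  (slack)
  C5: 26 − 26 = 0  (binding)

Optimal: u = 7, v = 3
Binding: C1, C5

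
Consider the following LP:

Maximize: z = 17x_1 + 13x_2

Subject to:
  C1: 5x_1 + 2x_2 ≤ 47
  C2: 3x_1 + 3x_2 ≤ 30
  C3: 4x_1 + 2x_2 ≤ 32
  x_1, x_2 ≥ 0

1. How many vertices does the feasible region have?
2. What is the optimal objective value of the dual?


1. 4
2. 154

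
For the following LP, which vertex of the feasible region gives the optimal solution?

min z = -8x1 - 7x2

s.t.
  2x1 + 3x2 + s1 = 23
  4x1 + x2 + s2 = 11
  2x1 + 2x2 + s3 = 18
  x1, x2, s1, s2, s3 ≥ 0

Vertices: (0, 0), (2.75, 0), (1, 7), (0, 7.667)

Evaluate the objective at each vertex of the feasible region:
  z(0, 0) = 0
  z(2.75, 0) = -22
  z(1, 7) = -57  ←
  z(0, 7.667) = -53.67
The minimum is at x1 = 1, x2 = 7.

(1, 7)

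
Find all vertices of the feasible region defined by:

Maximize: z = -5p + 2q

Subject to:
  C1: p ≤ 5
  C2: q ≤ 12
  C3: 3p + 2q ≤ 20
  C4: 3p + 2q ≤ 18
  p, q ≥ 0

(0, 0), (5, 0), (5, 1.5), (0, 9)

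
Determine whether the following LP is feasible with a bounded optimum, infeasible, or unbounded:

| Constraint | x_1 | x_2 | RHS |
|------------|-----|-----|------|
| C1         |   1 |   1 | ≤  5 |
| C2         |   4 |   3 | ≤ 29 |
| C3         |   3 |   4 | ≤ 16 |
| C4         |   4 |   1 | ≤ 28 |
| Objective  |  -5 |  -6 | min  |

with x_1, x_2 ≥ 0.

Feasible with a bounded optimal solution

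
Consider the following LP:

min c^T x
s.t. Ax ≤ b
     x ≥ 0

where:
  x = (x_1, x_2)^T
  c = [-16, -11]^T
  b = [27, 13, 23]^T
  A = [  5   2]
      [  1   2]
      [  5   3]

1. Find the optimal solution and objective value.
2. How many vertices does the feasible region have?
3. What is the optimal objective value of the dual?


1. x_1 = 1, x_2 = 6, z = -82
2. 4
3. -82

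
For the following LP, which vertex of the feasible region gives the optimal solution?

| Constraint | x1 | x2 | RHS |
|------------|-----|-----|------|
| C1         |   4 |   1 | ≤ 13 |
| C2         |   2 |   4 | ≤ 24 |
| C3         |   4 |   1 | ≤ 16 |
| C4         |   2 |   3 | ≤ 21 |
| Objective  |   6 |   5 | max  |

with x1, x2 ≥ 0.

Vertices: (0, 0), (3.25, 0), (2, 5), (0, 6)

Evaluate the objective at each vertex of the feasible region:
  z(0, 0) = 0
  z(3.25, 0) = 19.5
  z(2, 5) = 37  ←
  z(0, 6) = 30
The maximum is at x1 = 2, x2 = 5.

(2, 5)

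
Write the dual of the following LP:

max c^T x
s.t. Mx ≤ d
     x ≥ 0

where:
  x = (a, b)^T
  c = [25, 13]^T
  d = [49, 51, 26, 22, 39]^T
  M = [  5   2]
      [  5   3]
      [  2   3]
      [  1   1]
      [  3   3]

Primal max cᵀx s.t. Ax ≤ b, x ≥ 0  →  Dual min bᵀy s.t. Aᵀy ≥ c, y ≥ 0.

Minimize: z = 49y1 + 51y2 + 26y3 + 22y4 + 39y5

Subject to:
  5y1 + 5y2 + 2y3 + y4 + 3y5 ≥ 25
  2y1 + 3y2 + 3y3 + y4 + 3y5 ≥ 13
  y1, y2, y3, y4, y5 ≥ 0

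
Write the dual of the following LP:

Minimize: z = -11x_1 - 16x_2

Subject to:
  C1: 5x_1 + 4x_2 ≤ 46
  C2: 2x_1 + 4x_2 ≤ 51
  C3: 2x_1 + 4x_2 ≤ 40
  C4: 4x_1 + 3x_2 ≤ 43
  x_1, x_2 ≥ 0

Primal min cᵀx s.t. Ax ≤ b, x ≥ 0  →  Dual max −bᵀy s.t. Aᵀy ≥ −c, y ≥ 0.

Maximize: z = -46y1 - 51y2 - 40y3 - 43y4

Subject to:
  5y1 + 2y2 + 2y3 + 4y4 ≥ 11
  4y1 + 4y2 + 4y3 + 3y4 ≥ 16
  y1, y2, y3, y4 ≥ 0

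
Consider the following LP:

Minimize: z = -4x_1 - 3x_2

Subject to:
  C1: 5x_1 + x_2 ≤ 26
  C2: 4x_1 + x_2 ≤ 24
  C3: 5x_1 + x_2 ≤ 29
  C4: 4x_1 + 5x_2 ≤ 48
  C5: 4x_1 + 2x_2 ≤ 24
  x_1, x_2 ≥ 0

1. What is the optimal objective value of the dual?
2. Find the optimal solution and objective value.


1. -32
2. x_1 = 2, x_2 = 8, z = -32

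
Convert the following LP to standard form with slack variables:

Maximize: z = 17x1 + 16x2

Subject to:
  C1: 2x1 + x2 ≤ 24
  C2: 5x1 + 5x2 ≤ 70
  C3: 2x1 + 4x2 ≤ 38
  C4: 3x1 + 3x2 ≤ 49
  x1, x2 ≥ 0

max z = 17x1 + 16x2

s.t.
  2x1 + x2 + s1 = 24
  5x1 + 5x2 + s2 = 70
  2x1 + 4x2 + s3 = 38
  3x1 + 3x2 + s4 = 49
  x1, x2, s1, s2, s3, s4 ≥ 0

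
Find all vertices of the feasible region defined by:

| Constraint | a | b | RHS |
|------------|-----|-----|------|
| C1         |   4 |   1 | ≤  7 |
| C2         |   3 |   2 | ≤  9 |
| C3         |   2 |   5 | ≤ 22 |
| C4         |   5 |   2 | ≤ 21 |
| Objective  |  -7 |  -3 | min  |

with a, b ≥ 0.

(0, 0), (1.75, 0), (1, 3), (0.09091, 4.364), (0, 4.4)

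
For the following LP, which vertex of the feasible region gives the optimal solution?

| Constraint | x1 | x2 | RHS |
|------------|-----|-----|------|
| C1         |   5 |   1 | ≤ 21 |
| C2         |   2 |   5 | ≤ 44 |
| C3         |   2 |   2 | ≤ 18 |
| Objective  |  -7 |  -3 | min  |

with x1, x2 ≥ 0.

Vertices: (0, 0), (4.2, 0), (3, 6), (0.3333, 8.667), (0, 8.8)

Evaluate the objective at each vertex of the feasible region:
  z(0, 0) = 0
  z(4.2, 0) = -29.4
  z(3, 6) = -39  ←
  z(0.3333, 8.667) = -28.33
  z(0, 8.8) = -26.4
The minimum is at x1 = 3, x2 = 6.

(3, 6)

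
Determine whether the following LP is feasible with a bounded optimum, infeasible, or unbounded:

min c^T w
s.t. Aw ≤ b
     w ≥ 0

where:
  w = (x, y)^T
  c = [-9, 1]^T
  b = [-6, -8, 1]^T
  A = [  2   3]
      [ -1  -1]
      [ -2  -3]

Infeasible (no feasible solution exists)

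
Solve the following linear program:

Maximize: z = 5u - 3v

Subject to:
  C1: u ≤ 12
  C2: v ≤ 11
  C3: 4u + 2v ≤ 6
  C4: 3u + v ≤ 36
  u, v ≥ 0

Evaluate the objective at each vertex of the feasible region:
  z(0, 0) = 0
  z(1.5, 0) = 7.5  ←
  z(0, 3) = -9
The maximum is at u = 1.5, v = 0.

u = 1.5, v = 0, z = 7.5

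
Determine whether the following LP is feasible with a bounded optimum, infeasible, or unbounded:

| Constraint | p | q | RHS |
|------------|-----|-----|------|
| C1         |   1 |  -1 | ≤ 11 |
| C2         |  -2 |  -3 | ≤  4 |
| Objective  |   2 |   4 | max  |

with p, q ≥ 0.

Unbounded (objective can increase without bound)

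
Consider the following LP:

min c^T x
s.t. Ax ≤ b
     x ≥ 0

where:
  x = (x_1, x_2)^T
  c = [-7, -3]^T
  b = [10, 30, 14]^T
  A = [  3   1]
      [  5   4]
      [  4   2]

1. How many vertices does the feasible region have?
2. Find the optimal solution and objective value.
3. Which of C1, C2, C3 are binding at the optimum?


1. 4
2. x_1 = 3, x_2 = 1, z = -24
3. C1, C3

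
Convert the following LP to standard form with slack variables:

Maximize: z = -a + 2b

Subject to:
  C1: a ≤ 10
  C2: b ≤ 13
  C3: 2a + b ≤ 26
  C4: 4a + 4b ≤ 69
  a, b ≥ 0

max z = -a + 2b

s.t.
  a + s1 = 10
  b + s2 = 13
  2a + b + s3 = 26
  4a + 4b + s4 = 69
  a, b, s1, s2, s3, s4 ≥ 0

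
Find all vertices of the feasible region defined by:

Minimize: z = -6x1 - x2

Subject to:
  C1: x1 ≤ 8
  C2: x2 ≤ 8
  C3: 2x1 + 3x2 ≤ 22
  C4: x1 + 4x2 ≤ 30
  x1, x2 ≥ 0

(0, 0), (8, 0), (8, 2), (0, 7.333)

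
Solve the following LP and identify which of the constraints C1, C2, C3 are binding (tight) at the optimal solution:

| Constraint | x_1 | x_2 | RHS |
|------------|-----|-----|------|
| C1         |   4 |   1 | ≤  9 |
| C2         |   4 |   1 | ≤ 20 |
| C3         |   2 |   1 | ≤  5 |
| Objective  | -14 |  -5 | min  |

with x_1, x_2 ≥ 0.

At x_1 = 2, x_2 = 1, compute slack b - a·x for each constraint:
  C1: 9 − 9 = 0  (binding)
  C2: 20 − 9 = 11  (slack)
  C3: 5 − 5 = 0  (binding)

Optimal: x_1 = 2, x_2 = 1
Binding: C1, C3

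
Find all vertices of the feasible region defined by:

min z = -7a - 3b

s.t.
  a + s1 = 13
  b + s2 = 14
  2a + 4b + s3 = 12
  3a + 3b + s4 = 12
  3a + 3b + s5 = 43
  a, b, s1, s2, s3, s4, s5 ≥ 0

(0, 0), (4, 0), (2, 2), (0, 3)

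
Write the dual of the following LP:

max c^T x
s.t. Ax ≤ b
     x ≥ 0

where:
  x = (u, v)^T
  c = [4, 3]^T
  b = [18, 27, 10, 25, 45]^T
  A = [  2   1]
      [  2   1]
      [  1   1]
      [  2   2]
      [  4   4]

Primal max cᵀx s.t. Ax ≤ b, x ≥ 0  →  Dual min bᵀy s.t. Aᵀy ≥ c, y ≥ 0.

Minimize: z = 18y1 + 27y2 + 10y3 + 25y4 + 45y5

Subject to:
  2y1 + 2y2 + y3 + 2y4 + 4y5 ≥ 4
  y1 + y2 + y3 + 2y4 + 4y5 ≥ 3
  y1, y2, y3, y4, y5 ≥ 0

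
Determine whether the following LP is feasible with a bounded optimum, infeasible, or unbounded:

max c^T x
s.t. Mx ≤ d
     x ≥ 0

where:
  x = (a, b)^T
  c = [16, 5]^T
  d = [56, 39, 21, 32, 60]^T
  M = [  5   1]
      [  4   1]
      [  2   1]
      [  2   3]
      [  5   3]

Feasible with a bounded optimal solution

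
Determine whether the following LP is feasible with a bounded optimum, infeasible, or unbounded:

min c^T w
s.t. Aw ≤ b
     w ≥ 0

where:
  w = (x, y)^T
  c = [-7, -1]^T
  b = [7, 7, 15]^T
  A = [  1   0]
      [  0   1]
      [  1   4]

Feasible with a bounded optimal solution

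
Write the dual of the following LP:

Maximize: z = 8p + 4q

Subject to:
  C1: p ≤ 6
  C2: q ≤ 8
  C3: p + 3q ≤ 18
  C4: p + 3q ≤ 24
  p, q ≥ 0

Primal max cᵀx s.t. Ax ≤ b, x ≥ 0  →  Dual min bᵀy s.t. Aᵀy ≥ c, y ≥ 0.

Minimize: z = 6y1 + 8y2 + 18y3 + 24y4

Subject to:
  y1 + y3 + y4 ≥ 8
  y2 + 3y3 + 3y4 ≥ 4
  y1, y2, y3, y4 ≥ 0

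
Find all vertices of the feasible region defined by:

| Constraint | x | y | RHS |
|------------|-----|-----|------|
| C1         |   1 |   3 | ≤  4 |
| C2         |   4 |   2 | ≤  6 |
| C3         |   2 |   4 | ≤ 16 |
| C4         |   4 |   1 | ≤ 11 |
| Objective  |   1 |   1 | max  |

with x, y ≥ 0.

(0, 0), (1.5, 0), (1, 1), (0, 1.333)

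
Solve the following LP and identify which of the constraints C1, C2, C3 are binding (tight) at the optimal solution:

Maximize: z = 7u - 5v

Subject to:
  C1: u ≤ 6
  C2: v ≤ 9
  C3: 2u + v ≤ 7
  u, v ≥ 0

At u = 3.5, v = 0, compute slack b - a·x for each constraint:
  C1: 6 − 3.5 = 2.5  (slack)
  C2: 9 − 0 = 9  (slack)
  C3: 7 − 7 = 0  (binding)

Optimal: u = 3.5, v = 0
Binding: C3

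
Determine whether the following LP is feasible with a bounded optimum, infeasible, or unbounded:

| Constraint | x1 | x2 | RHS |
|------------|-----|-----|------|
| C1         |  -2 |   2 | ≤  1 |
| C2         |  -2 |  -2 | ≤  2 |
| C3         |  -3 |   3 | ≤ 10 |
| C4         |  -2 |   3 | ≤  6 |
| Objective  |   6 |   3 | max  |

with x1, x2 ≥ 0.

Unbounded (objective can increase without bound)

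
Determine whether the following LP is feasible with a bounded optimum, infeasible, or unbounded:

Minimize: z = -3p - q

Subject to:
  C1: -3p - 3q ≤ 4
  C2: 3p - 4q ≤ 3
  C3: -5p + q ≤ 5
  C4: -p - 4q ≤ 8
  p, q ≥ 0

Unbounded (objective can decrease without bound)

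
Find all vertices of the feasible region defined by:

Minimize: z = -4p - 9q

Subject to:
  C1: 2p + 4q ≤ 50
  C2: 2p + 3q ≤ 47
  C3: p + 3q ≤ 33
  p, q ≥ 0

(0, 0), (23.5, 0), (19, 3), (9, 8), (0, 11)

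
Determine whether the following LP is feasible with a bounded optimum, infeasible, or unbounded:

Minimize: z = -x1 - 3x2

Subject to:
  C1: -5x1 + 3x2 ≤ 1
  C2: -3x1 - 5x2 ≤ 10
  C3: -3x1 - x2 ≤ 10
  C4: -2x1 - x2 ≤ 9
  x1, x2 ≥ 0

Unbounded (objective can decrease without bound)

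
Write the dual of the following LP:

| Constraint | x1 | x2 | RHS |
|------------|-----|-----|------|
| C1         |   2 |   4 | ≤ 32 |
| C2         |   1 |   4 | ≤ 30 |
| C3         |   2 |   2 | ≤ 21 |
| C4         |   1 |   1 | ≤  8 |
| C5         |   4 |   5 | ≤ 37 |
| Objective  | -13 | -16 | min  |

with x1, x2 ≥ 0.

Primal min cᵀx s.t. Ax ≤ b, x ≥ 0  →  Dual max −bᵀy s.t. Aᵀy ≥ −c, y ≥ 0.

Maximize: z = -32y1 - 30y2 - 21y3 - 8y4 - 37y5

Subject to:
  2y1 + y2 + 2y3 + y4 + 4y5 ≥ 13
  4y1 + 4y2 + 2y3 + y4 + 5y5 ≥ 16
  y1, y2, y3, y4, y5 ≥ 0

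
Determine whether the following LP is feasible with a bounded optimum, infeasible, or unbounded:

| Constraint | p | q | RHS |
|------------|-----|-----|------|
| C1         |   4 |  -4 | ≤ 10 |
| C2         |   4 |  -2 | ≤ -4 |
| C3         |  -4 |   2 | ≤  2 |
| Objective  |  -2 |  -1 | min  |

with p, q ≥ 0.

Infeasible (no feasible solution exists)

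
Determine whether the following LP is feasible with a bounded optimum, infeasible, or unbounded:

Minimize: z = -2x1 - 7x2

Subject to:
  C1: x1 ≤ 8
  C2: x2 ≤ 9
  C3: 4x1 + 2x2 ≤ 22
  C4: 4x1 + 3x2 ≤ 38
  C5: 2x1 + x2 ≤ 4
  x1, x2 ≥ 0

Feasible with a bounded optimal solution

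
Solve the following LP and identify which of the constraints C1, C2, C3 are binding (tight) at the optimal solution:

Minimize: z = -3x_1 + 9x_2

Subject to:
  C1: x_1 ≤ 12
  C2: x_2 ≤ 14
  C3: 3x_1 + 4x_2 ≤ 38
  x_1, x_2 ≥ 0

At x_1 = 12, x_2 = 0, compute slack b - a·x for each constraint:
  C1: 12 − 12 = 0  (binding)
  C2: 14 − 0 = 14  (slack)
  C3: 38 − 36 = 2  (slack)

Optimal: x_1 = 12, x_2 = 0
Binding: C1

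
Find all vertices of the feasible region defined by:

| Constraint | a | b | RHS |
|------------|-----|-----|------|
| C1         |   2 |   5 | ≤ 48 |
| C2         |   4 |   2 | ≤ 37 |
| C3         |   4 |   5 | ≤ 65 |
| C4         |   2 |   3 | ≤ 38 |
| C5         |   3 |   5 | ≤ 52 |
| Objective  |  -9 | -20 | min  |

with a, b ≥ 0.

(0, 0), (9.25, 0), (5.786, 6.929), (4, 8), (0, 9.6)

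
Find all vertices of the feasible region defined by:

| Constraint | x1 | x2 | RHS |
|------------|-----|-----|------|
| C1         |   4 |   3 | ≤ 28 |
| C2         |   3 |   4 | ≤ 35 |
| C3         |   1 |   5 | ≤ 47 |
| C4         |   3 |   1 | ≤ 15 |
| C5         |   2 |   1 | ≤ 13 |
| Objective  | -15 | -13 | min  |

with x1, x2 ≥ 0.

(0, 0), (5, 0), (3.4, 4.8), (1, 8), (0, 8.75)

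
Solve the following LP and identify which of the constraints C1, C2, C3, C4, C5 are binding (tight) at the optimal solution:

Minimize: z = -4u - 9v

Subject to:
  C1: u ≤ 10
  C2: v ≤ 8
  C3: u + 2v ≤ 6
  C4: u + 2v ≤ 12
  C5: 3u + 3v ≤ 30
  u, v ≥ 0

At u = 0, v = 3, compute slack b - a·x for each constraint:
  C1: 10 − 0 = 10  (slack)
  C2: 8 − 3 = 5  (slack)
  C3: 6 − 6 = 0  (binding)
  C4: 12 − 6 = 6  (slack)
  C5: 30 − 9 = 21  (slack)

Optimal: u = 0, v = 3
Binding: C3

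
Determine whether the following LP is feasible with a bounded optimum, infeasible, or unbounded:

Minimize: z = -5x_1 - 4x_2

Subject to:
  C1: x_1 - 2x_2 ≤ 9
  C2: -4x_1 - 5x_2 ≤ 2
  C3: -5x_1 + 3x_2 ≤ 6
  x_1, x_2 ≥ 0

Unbounded (objective can decrease without bound)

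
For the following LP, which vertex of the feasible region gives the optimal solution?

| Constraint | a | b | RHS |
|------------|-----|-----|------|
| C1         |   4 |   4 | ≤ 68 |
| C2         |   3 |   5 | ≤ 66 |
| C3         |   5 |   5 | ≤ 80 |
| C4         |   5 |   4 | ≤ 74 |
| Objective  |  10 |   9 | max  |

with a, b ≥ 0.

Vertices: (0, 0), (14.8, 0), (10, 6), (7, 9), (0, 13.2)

Evaluate the objective at each vertex of the feasible region:
  z(0, 0) = 0
  z(14.8, 0) = 148
  z(10, 6) = 154  ←
  z(7, 9) = 151
  z(0, 13.2) = 118.8
The maximum is at a = 10, b = 6.

(10, 6)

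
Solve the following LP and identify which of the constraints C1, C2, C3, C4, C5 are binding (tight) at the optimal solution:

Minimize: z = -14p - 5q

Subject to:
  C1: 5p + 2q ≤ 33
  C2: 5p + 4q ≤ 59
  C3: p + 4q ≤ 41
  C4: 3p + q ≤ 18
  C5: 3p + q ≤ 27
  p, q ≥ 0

At p = 3, q = 9, compute slack b - a·x for each constraint:
  C1: 33 − 33 = 0  (binding)
  C2: 59 − 51 = 8  (slack)
  C3: 41 − 39 = 2  (slack)
  C4: 18 − 18 = 0  (binding)
  C5: 27 − 18 = 9  (slack)

Optimal: p = 3, q = 9
Binding: C1, C4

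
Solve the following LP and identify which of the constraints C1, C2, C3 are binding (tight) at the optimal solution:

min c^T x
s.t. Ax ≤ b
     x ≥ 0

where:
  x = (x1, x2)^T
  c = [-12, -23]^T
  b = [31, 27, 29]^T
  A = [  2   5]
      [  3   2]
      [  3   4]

At x1 = 3, x2 = 5, compute slack b - a·x for each constraint:
  C1: 31 − 31 = 0  (binding)
  C2: 27 − 19 = 8  (slack)
  C3: 29 − 29 = 0  (binding)

Optimal: x1 = 3, x2 = 5
Binding: C1, C3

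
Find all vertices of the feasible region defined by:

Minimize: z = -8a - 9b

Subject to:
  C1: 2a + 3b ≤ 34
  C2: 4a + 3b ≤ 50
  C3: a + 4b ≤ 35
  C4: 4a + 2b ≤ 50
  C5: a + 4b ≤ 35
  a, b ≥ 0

(0, 0), (12.5, 0), (8, 6), (6.2, 7.2), (0, 8.75)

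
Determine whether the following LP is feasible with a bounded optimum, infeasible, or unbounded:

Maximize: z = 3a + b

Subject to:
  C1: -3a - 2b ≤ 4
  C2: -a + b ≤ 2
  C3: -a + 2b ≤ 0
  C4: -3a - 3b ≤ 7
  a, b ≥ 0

Unbounded (objective can increase without bound)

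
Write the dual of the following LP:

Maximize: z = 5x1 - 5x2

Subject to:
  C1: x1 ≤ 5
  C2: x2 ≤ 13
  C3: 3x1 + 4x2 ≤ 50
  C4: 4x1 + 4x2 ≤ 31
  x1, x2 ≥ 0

Primal max cᵀx s.t. Ax ≤ b, x ≥ 0  →  Dual min bᵀy s.t. Aᵀy ≥ c, y ≥ 0.

Minimize: z = 5y1 + 13y2 + 50y3 + 31y4

Subject to:
  y1 + 3y3 + 4y4 ≥ 5
  y2 + 4y3 + 4y4 ≥ -5
  y1, y2, y3, y4 ≥ 0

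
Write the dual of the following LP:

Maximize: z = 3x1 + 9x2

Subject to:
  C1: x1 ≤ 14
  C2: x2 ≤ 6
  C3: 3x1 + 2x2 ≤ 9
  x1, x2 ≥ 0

Primal max cᵀx s.t. Ax ≤ b, x ≥ 0  →  Dual min bᵀy s.t. Aᵀy ≥ c, y ≥ 0.

Minimize: z = 14y1 + 6y2 + 9y3

Subject to:
  y1 + 3y3 ≥ 3
  y2 + 2y3 ≥ 9
  y1, y2, y3 ≥ 0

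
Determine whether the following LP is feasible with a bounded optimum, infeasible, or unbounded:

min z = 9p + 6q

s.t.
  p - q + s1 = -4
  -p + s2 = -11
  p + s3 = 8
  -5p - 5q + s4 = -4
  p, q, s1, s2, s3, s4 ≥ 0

Infeasible (no feasible solution exists)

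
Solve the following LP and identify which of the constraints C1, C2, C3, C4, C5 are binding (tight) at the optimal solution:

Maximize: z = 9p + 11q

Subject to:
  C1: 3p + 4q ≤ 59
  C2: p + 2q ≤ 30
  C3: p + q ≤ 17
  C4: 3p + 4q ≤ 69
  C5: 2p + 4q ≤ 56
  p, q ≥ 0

At p = 9, q = 8, compute slack b - a·x for each constraint:
  C1: 59 − 59 = 0  (binding)
  C2: 30 − 25 = 5  (slack)
  C3: 17 − 17 = 0  (binding)
  C4: 69 − 59 = 10  (slack)
  C5: 56 − 50 = 6  (slack)

Optimal: p = 9, q = 8
Binding: C1, C3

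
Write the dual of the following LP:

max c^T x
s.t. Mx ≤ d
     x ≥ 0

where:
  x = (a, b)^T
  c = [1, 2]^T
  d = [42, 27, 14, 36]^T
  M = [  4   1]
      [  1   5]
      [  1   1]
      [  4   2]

Primal max cᵀx s.t. Ax ≤ b, x ≥ 0  →  Dual min bᵀy s.t. Aᵀy ≥ c, y ≥ 0.

Minimize: z = 42y1 + 27y2 + 14y3 + 36y4

Subject to:
  4y1 + y2 + y3 + 4y4 ≥ 1
  y1 + 5y2 + y3 + 2y4 ≥ 2
  y1, y2, y3, y4 ≥ 0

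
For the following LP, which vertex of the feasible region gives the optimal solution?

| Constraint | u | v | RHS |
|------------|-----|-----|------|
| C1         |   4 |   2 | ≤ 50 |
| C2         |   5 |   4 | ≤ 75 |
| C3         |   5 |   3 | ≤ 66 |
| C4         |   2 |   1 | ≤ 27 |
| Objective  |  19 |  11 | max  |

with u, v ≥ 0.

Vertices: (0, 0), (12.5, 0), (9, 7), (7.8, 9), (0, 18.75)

Evaluate the objective at each vertex of the feasible region:
  z(0, 0) = 0
  z(12.5, 0) = 237.5
  z(9, 7) = 248  ←
  z(7.8, 9) = 247.2
  z(0, 18.75) = 206.2
The maximum is at u = 9, v = 7.

(9, 7)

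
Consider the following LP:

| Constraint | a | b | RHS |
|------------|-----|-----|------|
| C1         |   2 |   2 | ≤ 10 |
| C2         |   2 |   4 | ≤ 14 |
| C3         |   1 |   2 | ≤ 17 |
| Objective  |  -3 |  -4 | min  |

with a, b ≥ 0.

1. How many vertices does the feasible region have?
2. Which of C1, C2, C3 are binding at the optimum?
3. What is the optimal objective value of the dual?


1. 4
2. C1, C2
3. -17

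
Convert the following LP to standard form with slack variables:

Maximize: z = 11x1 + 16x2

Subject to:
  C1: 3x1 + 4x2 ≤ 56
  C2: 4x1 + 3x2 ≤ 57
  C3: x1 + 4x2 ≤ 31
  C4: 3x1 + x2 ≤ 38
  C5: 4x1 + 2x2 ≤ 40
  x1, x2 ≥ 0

max z = 11x1 + 16x2

s.t.
  3x1 + 4x2 + s1 = 56
  4x1 + 3x2 + s2 = 57
  x1 + 4x2 + s3 = 31
  3x1 + x2 + s4 = 38
  4x1 + 2x2 + s5 = 40
  x1, x2, s1, s2, s3, s4, s5 ≥ 0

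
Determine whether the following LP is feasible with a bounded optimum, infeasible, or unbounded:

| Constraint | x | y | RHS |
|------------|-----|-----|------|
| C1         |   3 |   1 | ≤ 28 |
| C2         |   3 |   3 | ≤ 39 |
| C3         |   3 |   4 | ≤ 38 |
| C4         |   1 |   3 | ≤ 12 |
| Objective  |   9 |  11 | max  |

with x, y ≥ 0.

Feasible with a bounded optimal solution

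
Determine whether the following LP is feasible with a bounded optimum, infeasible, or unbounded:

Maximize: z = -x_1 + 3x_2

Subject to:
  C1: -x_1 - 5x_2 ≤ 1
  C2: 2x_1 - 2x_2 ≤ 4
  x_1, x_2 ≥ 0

Unbounded (objective can increase without bound)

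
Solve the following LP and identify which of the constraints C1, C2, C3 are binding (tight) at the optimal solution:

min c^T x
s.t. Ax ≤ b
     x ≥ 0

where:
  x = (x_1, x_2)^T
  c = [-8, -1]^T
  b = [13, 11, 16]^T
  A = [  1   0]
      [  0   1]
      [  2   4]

At x_1 = 8, x_2 = 0, compute slack b - a·x for each constraint:
  C1: 13 − 8 = 5  (slack)
  C2: 11 − 0 = 11  (slack)
  C3: 16 − 16 = 0  (binding)

Optimal: x_1 = 8, x_2 = 0
Binding: C3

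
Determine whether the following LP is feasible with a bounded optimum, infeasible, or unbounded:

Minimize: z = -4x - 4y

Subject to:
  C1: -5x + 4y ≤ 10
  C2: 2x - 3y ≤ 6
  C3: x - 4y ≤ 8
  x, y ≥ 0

Unbounded (objective can decrease without bound)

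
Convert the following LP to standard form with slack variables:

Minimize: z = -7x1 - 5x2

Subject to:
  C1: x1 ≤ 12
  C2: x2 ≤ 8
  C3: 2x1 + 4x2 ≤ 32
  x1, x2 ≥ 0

min z = -7x1 - 5x2

s.t.
  x1 + s1 = 12
  x2 + s2 = 8
  2x1 + 4x2 + s3 = 32
  x1, x2, s1, s2, s3 ≥ 0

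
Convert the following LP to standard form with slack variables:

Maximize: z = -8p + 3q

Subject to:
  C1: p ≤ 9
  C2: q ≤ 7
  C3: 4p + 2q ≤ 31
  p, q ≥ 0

max z = -8p + 3q

s.t.
  p + s1 = 9
  q + s2 = 7
  4p + 2q + s3 = 31
  p, q, s1, s2, s3 ≥ 0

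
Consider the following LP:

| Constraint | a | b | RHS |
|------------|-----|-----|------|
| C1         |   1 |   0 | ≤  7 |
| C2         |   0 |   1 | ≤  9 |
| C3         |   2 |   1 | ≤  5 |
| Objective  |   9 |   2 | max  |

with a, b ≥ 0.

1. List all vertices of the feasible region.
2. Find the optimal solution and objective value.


1. (0, 0), (2.5, 0), (0, 5)
2. a = 2.5, b = 0, z = 22.5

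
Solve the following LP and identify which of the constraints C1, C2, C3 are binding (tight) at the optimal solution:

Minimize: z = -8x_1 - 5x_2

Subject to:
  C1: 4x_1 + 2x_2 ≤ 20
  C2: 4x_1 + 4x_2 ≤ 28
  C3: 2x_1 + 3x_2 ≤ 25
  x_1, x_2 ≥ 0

At x_1 = 3, x_2 = 4, compute slack b - a·x for each constraint:
  C1: 20 − 20 = 0  (binding)
  C2: 28 − 28 = 0  (binding)
  C3: 25 − 18 = 7  (slack)

Optimal: x_1 = 3, x_2 = 4
Binding: C1, C2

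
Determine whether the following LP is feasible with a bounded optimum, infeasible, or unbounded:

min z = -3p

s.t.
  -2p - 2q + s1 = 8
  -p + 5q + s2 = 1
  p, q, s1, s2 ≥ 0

Unbounded (objective can decrease without bound)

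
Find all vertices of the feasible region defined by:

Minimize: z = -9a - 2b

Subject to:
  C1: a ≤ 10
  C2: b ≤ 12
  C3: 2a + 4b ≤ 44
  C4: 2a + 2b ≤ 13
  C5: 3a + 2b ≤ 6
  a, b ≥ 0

(0, 0), (2, 0), (0, 3)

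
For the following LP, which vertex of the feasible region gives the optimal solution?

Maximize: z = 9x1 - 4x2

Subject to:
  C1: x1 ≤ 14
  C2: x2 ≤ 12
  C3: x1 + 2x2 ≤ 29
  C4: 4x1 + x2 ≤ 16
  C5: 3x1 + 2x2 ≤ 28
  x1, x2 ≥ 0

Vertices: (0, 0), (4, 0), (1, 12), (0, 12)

Evaluate the objective at each vertex of the feasible region:
  z(0, 0) = 0
  z(4, 0) = 36  ←
  z(1, 12) = -39
  z(0, 12) = -48
The maximum is at x1 = 4, x2 = 0.

(4, 0)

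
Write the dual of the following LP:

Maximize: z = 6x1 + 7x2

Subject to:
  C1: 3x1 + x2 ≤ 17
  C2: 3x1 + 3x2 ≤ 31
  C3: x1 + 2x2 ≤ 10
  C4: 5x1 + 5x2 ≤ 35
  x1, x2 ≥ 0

Primal max cᵀx s.t. Ax ≤ b, x ≥ 0  →  Dual min bᵀy s.t. Aᵀy ≥ c, y ≥ 0.

Minimize: z = 17y1 + 31y2 + 10y3 + 35y4

Subject to:
  3y1 + 3y2 + y3 + 5y4 ≥ 6
  y1 + 3y2 + 2y3 + 5y4 ≥ 7
  y1, y2, y3, y4 ≥ 0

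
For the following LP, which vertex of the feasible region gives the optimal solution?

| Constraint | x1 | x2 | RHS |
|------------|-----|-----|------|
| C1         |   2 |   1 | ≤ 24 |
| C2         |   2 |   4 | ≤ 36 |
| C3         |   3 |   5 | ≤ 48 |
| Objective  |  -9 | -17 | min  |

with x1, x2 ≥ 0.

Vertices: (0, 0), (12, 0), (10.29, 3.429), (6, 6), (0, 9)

Evaluate the objective at each vertex of the feasible region:
  z(0, 0) = 0
  z(12, 0) = -108
  z(10.29, 3.429) = -150.9
  z(6, 6) = -156  ←
  z(0, 9) = -153
The minimum is at x1 = 6, x2 = 6.

(6, 6)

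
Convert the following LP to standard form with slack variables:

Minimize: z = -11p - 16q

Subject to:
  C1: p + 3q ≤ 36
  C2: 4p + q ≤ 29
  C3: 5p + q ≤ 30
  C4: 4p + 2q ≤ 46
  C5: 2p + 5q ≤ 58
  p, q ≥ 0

min z = -11p - 16q

s.t.
  p + 3q + s1 = 36
  4p + q + s2 = 29
  5p + q + s3 = 30
  4p + 2q + s4 = 46
  2p + 5q + s5 = 58
  p, q, s1, s2, s3, s4, s5 ≥ 0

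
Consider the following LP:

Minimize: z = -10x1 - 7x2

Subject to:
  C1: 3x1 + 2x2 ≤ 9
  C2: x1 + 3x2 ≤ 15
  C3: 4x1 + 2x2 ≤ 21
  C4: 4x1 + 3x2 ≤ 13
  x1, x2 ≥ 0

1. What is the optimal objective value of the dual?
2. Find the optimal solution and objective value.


1. -31
2. x1 = 1, x2 = 3, z = -31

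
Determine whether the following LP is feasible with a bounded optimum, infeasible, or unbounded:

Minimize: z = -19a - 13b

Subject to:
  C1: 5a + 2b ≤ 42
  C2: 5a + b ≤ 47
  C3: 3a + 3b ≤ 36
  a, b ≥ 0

Feasible with a bounded optimal solution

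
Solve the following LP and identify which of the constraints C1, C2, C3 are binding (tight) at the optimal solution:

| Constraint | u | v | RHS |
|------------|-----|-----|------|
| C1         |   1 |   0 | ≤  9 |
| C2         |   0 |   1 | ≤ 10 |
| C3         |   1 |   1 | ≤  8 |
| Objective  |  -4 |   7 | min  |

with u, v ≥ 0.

At u = 8, v = 0, compute slack b - a·x for each constraint:
  C1: 9 − 8 = 1  (slack)
  C2: 10 − 0 = 10  (slack)
  C3: 8 − 8 = 0  (binding)

Optimal: u = 8, v = 0
Binding: C3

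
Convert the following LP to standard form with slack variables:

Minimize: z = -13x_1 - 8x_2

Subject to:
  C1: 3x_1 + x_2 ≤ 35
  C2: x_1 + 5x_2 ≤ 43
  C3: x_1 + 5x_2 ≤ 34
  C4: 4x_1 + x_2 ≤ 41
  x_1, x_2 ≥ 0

min z = -13x_1 - 8x_2

s.t.
  3x_1 + x_2 + s1 = 35
  x_1 + 5x_2 + s2 = 43
  x_1 + 5x_2 + s3 = 34
  4x_1 + x_2 + s4 = 41
  x_1, x_2, s1, s2, s3, s4 ≥ 0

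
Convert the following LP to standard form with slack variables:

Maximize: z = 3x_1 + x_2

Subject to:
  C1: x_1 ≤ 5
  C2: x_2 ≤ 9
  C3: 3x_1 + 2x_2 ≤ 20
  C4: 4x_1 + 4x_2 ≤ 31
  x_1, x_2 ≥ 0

max z = 3x_1 + x_2

s.t.
  x_1 + s1 = 5
  x_2 + s2 = 9
  3x_1 + 2x_2 + s3 = 20
  4x_1 + 4x_2 + s4 = 31
  x_1, x_2, s1, s2, s3, s4 ≥ 0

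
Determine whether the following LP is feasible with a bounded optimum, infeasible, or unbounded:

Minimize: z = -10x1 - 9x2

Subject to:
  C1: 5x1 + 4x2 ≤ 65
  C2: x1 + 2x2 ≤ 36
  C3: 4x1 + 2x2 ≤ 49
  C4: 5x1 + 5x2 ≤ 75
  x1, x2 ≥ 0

Feasible with a bounded optimal solution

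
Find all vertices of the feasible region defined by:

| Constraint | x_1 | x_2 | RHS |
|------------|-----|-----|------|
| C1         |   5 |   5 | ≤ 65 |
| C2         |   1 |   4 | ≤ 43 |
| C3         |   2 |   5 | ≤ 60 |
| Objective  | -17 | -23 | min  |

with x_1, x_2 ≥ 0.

(0, 0), (13, 0), (3, 10), (0, 10.75)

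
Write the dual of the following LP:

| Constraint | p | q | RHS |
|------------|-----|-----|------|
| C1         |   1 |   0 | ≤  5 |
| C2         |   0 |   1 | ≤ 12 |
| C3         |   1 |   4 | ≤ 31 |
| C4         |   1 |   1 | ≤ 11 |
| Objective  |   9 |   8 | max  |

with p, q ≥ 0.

Primal max cᵀx s.t. Ax ≤ b, x ≥ 0  →  Dual min bᵀy s.t. Aᵀy ≥ c, y ≥ 0.

Minimize: z = 5y1 + 12y2 + 31y3 + 11y4

Subject to:
  y1 + y3 + y4 ≥ 9
  y2 + 4y3 + y4 ≥ 8
  y1, y2, y3, y4 ≥ 0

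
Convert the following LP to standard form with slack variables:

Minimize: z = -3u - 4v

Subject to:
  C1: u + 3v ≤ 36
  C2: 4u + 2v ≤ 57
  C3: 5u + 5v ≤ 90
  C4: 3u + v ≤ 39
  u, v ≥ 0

min z = -3u - 4v

s.t.
  u + 3v + s1 = 36
  4u + 2v + s2 = 57
  5u + 5v + s3 = 90
  3u + v + s4 = 39
  u, v, s1, s2, s3, s4 ≥ 0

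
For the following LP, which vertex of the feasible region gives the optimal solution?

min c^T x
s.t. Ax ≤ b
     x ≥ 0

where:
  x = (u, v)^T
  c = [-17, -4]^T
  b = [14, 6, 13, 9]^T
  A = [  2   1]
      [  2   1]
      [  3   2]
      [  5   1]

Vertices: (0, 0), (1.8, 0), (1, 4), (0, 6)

Evaluate the objective at each vertex of the feasible region:
  z(0, 0) = 0
  z(1.8, 0) = -30.6
  z(1, 4) = -33  ←
  z(0, 6) = -24
The minimum is at u = 1, v = 4.

(1, 4)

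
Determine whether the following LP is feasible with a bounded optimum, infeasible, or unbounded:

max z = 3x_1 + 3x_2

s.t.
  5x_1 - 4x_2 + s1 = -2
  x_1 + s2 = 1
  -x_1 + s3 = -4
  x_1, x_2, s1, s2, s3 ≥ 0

Infeasible (no feasible solution exists)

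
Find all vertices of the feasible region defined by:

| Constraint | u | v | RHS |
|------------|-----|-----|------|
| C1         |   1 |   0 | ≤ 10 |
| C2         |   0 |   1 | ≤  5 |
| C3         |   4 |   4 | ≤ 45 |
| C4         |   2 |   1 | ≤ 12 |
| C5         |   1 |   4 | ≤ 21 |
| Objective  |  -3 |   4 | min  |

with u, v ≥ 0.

(0, 0), (6, 0), (3.857, 4.286), (1, 5), (0, 5)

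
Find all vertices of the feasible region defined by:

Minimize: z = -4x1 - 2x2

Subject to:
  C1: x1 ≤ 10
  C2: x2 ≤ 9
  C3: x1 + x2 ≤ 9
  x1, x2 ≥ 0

(0, 0), (9, 0), (0, 9)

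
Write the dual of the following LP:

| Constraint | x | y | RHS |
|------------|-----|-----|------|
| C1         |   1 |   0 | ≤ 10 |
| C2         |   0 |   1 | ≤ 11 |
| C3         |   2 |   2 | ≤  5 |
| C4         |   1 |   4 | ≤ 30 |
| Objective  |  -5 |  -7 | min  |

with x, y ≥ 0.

Primal min cᵀx s.t. Ax ≤ b, x ≥ 0  →  Dual max −bᵀy s.t. Aᵀy ≥ −c, y ≥ 0.

Maximize: z = -10y1 - 11y2 - 5y3 - 30y4

Subject to:
  y1 + 2y3 + y4 ≥ 5
  y2 + 2y3 + 4y4 ≥ 7
  y1, y2, y3, y4 ≥ 0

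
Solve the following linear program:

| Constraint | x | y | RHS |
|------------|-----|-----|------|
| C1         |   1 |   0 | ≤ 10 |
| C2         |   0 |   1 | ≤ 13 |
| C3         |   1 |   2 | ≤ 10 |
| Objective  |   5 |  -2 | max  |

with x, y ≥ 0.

Evaluate the objective at each vertex of the feasible region:
  z(0, 0) = 0
  z(10, 0) = 50  ←
  z(0, 5) = -10
The maximum is at x = 10, y = 0.

x = 10, y = 0, z = 50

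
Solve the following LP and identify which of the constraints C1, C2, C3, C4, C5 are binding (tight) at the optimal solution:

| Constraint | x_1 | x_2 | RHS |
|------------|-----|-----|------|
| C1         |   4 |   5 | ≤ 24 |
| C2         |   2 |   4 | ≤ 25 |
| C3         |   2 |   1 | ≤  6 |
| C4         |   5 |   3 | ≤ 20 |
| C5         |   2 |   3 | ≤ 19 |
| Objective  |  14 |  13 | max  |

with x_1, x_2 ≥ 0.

At x_1 = 1, x_2 = 4, compute slack b - a·x for each constraint:
  C1: 24 − 24 = 0  (binding)
  C2: 25 − 18 = 7  (slack)
  C3: 6 − 6 = 0  (binding)
  C4: 20 − 17 = 3  (slack)
  C5: 19 − 14 = 5  (slack)

Optimal: x_1 = 1, x_2 = 4
Binding: C1, C3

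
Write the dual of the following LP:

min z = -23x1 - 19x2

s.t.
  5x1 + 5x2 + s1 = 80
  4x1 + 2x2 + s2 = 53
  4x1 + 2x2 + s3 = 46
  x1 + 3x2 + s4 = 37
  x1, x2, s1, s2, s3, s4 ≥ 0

Primal min cᵀx s.t. Ax ≤ b, x ≥ 0  →  Dual max −bᵀy s.t. Aᵀy ≥ −c, y ≥ 0.

Maximize: z = -80y1 - 53y2 - 46y3 - 37y4

Subject to:
  5y1 + 4y2 + 4y3 + y4 ≥ 23
  5y1 + 2y2 + 2y3 + 3y4 ≥ 19
  y1, y2, y3, y4 ≥ 0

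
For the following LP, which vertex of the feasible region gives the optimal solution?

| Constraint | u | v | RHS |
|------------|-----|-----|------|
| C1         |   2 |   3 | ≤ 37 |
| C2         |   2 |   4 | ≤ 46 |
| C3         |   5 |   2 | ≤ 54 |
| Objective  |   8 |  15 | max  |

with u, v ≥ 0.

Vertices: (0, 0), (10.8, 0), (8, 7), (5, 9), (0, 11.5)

Evaluate the objective at each vertex of the feasible region:
  z(0, 0) = 0
  z(10.8, 0) = 86.4
  z(8, 7) = 169
  z(5, 9) = 175  ←
  z(0, 11.5) = 172.5
The maximum is at u = 5, v = 9.

(5, 9)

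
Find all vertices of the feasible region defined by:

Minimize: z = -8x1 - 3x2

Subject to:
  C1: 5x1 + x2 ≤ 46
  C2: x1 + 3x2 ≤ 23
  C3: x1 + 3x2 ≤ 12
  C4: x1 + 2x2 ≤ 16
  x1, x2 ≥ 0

(0, 0), (9.2, 0), (9, 1), (0, 4)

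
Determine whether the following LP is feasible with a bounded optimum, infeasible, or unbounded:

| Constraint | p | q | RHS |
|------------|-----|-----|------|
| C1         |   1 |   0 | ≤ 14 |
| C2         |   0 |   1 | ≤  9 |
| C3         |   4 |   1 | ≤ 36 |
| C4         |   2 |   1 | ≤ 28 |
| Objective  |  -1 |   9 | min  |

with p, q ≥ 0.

Feasible with a bounded optimal solution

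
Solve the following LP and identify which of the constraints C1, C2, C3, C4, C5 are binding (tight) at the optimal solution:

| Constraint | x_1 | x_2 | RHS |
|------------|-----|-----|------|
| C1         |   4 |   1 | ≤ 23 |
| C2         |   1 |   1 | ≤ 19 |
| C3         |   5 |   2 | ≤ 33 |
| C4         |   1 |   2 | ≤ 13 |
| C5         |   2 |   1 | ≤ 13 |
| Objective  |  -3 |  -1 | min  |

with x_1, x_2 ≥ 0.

At x_1 = 5, x_2 = 3, compute slack b - a·x for each constraint:
  C1: 23 − 23 = 0  (binding)
  C2: 19 − 8 = 11  (slack)
  C3: 33 − 31 = 2  (slack)
  C4: 13 − 11 = 2  (slack)
  C5: 13 − 13 = 0  (binding)

Optimal: x_1 = 5, x_2 = 3
Binding: C1, C5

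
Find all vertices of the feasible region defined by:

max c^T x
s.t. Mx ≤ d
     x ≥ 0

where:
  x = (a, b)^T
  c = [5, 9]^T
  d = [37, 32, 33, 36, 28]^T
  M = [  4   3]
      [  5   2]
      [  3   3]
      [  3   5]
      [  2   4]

(0, 0), (6.4, 0), (4.632, 4.421), (2, 6), (0, 7)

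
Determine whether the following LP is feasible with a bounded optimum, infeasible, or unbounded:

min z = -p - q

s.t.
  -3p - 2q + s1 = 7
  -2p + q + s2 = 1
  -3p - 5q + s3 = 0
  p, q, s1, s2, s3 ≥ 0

Unbounded (objective can decrease without bound)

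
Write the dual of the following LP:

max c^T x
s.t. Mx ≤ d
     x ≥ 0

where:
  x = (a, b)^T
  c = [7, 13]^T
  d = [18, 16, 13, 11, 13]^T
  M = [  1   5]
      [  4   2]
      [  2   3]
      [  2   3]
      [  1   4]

Primal max cᵀx s.t. Ax ≤ b, x ≥ 0  →  Dual min bᵀy s.t. Aᵀy ≥ c, y ≥ 0.

Minimize: z = 18y1 + 16y2 + 13y3 + 11y4 + 13y5

Subject to:
  y1 + 4y2 + 2y3 + 2y4 + y5 ≥ 7
  5y1 + 2y2 + 3y3 + 3y4 + 4y5 ≥ 13
  y1, y2, y3, y4, y5 ≥ 0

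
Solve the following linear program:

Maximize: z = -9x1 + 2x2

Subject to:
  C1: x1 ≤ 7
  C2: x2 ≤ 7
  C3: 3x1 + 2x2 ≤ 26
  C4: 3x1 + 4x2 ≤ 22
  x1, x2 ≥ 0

Evaluate the objective at each vertex of the feasible region:
  z(0, 0) = 0
  z(7, 0) = -63
  z(7, 0.25) = -62.5
  z(0, 5.5) = 11  ←
The maximum is at x1 = 0, x2 = 5.5.

x1 = 0, x2 = 5.5, z = 11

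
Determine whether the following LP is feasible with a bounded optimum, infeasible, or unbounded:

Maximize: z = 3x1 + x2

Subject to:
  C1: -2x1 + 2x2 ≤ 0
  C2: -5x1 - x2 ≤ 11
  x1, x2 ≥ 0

Unbounded (objective can increase without bound)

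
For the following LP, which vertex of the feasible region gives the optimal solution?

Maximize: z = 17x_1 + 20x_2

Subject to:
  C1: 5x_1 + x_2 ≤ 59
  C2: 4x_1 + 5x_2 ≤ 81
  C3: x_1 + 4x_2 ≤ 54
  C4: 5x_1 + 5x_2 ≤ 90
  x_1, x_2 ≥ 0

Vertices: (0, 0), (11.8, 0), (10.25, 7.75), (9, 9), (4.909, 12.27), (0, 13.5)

Evaluate the objective at each vertex of the feasible region:
  z(0, 0) = 0
  z(11.8, 0) = 200.6
  z(10.25, 7.75) = 329.2
  z(9, 9) = 333  ←
  z(4.909, 12.27) = 328.9
  z(0, 13.5) = 270
The maximum is at x_1 = 9, x_2 = 9.

(9, 9)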